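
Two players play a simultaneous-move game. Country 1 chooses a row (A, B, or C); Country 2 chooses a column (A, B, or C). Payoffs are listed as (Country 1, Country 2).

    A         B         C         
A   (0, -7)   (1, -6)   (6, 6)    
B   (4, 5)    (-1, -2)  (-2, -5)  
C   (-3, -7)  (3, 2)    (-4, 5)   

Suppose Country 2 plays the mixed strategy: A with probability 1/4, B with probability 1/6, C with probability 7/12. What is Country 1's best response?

Country 1's best reply maximizes expected payoff against the mix.
A: (1/4)·0 + (1/6)·1 + (7/12)·6 = 11/3
B: (1/4)·4 + (1/6)·(-1) + (7/12)·(-2) = -1/3
C: (1/4)·(-3) + (1/6)·3 + (7/12)·(-4) = -31/12
Highest expected payoff is 11/3, from A.

A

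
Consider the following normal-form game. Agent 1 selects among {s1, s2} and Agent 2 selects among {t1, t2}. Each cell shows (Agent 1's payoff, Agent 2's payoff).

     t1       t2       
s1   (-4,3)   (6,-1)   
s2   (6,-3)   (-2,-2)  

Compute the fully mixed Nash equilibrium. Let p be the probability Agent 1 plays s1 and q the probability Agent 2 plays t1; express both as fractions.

p = 1/5, q = 4/9

In a mixed NE each player is indifferent between their pure strategies, so the opponent's mix sets the indifference.
Agent 2 indifferent between t1 and t2: p·3 + (1−p)·(-3) = p·(-1) + (1−p)·(-2) ⟹ (-3) + 6p = (-2) + 1p ⟹ p = 1/5.
Agent 1 indifferent between s1 and s2: q·(-4) + (1−q)·6 = q·6 + (1−q)·(-2) ⟹ 6 + (-10)q = (-2) + 8q ⟹ q = 4/9.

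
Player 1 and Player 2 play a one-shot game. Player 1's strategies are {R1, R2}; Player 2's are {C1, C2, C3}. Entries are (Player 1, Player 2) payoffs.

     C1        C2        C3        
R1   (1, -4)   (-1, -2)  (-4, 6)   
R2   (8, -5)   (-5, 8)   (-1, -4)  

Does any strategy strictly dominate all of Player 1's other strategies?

Check whether one of Player 1's strategies beats all alternatives regardless of what the opponent does.
R1 is not dominant: against C1, R2 gives 8 > 1.
R2 is not dominant: against C2, R1 gives -1 > -5.
No single strategy is best against every opponent action.

None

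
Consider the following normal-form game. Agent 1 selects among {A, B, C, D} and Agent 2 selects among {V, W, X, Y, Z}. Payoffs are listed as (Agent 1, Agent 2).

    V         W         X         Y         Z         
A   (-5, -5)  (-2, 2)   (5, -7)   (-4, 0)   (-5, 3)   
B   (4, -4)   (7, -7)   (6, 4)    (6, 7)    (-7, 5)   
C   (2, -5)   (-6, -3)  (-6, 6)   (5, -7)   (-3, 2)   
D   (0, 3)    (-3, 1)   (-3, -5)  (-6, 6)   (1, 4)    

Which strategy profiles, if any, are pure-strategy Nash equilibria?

Find each player's best response to every opponent strategy; NE are the intersections.
Agent 1's best responses — vs V: B (payoff 4); vs W: B (payoff 7); vs X: B (payoff 6); vs Y: B (payoff 6); vs Z: D (payoff 1).
Agent 2's best responses — vs A: Z (payoff 3); vs B: Y (payoff 7); vs C: X (payoff 6); vs D: Y (payoff 6).
The only mutual best response is (B, Y); neither player gains by switching there.

(B, Y)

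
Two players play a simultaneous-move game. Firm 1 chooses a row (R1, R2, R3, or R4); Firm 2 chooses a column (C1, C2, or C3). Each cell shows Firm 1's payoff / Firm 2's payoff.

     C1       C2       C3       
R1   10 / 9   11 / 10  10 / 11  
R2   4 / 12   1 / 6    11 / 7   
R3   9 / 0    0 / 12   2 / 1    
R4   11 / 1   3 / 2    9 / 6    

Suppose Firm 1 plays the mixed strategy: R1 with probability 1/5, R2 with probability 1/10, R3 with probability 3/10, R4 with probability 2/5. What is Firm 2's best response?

Firm 2's best reply maximizes expected payoff against the mix.
C1: (1/5)·9 + (1/10)·12 + (3/10)·0 + (2/5)·1 = 17/5
C2: (1/5)·10 + (1/10)·6 + (3/10)·12 + (2/5)·2 = 7
C3: (1/5)·11 + (1/10)·7 + (3/10)·1 + (2/5)·6 = 28/5
Highest expected payoff is 7, from C2.

C2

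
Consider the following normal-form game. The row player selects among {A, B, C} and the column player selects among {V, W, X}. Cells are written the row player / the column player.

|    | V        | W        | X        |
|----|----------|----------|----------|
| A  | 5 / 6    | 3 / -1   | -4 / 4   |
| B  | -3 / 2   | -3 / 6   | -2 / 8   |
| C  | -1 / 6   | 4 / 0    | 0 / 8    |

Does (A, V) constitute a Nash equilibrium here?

Yes

Holding the column player at V: the row player gets 5 from A, versus -3 from B, -1 from C. No profitable deviation for the row player.
Holding the row player at A: the column player gets 6 from V, versus -1 from W, 4 from X. No profitable deviation for the column player either.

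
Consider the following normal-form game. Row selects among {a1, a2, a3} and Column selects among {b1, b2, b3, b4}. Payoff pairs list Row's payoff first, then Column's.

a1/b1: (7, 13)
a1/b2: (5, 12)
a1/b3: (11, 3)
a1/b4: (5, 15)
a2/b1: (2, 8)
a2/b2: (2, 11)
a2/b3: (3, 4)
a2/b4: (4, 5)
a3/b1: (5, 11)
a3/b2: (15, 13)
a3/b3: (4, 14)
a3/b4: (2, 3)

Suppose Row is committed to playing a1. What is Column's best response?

b4

With Row fixed at a1, Column's payoffs are: b1 → 13, b2 → 12, b3 → 3, b4 → 15.
The maximum is 15, achieved by b4.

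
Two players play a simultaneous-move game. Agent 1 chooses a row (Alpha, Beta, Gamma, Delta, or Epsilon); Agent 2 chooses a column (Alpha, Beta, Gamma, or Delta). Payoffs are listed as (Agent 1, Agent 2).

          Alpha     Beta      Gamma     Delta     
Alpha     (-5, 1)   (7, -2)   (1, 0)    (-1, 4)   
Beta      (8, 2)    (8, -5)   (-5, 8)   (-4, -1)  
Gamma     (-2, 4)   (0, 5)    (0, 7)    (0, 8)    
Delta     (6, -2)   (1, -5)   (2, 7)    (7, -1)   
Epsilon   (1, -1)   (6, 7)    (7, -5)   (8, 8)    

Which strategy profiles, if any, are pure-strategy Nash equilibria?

A profile is a Nash equilibrium when each player is best-responding to the other.
Agent 1's best responses — vs Alpha: Beta (payoff 8); vs Beta: Beta (payoff 8); vs Gamma: Epsilon (payoff 7); vs Delta: Epsilon (payoff 8).
Agent 2's best responses — vs Alpha: Delta (payoff 4); vs Beta: Gamma (payoff 8); vs Gamma: Delta (payoff 8); vs Delta: Gamma (payoff 7); vs Epsilon: Delta (payoff 8).
The only mutual best response is (Epsilon, Delta); neither player gains by switching there.

(Epsilon, Delta)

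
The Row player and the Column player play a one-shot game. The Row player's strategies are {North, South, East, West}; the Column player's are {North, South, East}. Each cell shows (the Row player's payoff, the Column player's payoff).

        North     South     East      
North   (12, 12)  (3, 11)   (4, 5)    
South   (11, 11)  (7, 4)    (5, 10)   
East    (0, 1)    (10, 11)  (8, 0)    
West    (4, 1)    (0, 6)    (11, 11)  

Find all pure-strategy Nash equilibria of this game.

Check mutual best responses: a cell is a NE iff neither player can gain by unilaterally deviating.
The Row player's best responses — vs North: North (payoff 12); vs South: East (payoff 10); vs East: West (payoff 11).
The Column player's best responses — vs North: North (payoff 12); vs South: North (payoff 11); vs East: South (payoff 11); vs West: East (payoff 11).
Mutual best responses occur at (North, North), (East, South), and (West, East); at each, neither player gains by switching.

(North, North), (East, South), and (West, East)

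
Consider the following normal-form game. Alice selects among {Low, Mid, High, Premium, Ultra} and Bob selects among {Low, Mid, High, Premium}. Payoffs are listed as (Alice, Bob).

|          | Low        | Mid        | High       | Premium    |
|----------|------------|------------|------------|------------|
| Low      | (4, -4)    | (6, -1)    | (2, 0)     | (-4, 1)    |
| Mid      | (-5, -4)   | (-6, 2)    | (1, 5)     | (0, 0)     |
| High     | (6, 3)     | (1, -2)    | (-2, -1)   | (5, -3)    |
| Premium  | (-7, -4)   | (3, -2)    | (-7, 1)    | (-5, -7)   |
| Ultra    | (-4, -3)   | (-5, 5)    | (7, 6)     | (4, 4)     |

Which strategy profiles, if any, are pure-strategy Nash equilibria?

(High, Low) and (Ultra, High)

A profile is a Nash equilibrium when each player is best-responding to the other.
Alice's best responses — vs Low: High (payoff 6); vs Mid: Low (payoff 6); vs High: Ultra (payoff 7); vs Premium: High (payoff 5).
Bob's best responses — vs Low: Premium (payoff 1); vs Mid: High (payoff 5); vs High: Low (payoff 3); vs Premium: High (payoff 1); vs Ultra: High (payoff 6).
Mutual best responses occur at (High, Low) and (Ultra, High); at each, neither player gains by switching.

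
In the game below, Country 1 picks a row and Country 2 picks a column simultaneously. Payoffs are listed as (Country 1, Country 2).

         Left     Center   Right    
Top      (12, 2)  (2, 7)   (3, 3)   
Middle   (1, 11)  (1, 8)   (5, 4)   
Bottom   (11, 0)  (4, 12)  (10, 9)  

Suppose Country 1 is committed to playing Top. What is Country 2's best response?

Center

With Country 1 fixed at Top, Country 2's payoffs are: Left → 2, Center → 7, Right → 3.
The maximum is 7, achieved by Center.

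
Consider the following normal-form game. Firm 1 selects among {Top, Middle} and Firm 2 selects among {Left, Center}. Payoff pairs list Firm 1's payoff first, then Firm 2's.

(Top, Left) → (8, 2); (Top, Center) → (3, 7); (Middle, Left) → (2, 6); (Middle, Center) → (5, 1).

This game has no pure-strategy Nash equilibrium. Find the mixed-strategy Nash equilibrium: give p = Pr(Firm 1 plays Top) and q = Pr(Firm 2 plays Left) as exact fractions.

p = 1/2, q = 1/4

In a mixed NE each player is indifferent between their pure strategies, so the opponent's mix sets the indifference.
Firm 2 indifferent between Left and Center: p·2 + (1−p)·6 = p·7 + (1−p)·1 ⟹ 6 + (-4)p = 1 + 6p ⟹ p = 1/2.
Firm 1 indifferent between Top and Middle: q·8 + (1−q)·3 = q·2 + (1−q)·5 ⟹ 3 + 5q = 5 + (-3)q ⟹ q = 1/4.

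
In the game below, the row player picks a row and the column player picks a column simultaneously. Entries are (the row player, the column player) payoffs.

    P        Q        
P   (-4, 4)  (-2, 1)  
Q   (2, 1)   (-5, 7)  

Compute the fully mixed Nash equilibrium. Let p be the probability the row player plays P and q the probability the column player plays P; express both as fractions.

In a mixed NE each player is indifferent between their pure strategies, so the opponent's mix sets the indifference.
The column player indifferent between P and Q: p·4 + (1−p)·1 = p·1 + (1−p)·7 ⟹ 1 + 3p = 7 + (-6)p ⟹ p = 2/3.
The row player indifferent between P and Q: q·(-4) + (1−q)·(-2) = q·2 + (1−q)·(-5) ⟹ (-2) + (-2)q = (-5) + 7q ⟹ q = 1/3.

p = 2/3, q = 1/3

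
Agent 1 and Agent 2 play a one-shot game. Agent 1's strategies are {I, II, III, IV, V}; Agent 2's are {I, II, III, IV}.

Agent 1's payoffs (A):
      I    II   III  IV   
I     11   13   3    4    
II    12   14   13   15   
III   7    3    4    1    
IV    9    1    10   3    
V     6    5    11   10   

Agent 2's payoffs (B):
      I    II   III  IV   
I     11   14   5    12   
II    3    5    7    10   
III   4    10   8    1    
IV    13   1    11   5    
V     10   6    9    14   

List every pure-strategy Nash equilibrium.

(II, IV)

A profile is a Nash equilibrium when each player is best-responding to the other.
Agent 1's best responses — vs I: II (payoff 12); vs II: II (payoff 14); vs III: II (payoff 13); vs IV: II (payoff 15).
Agent 2's best responses — vs I: II (payoff 14); vs II: IV (payoff 10); vs III: II (payoff 10); vs IV: I (payoff 13); vs V: IV (payoff 14).
The only mutual best response is (II, IV); neither player gains by switching there.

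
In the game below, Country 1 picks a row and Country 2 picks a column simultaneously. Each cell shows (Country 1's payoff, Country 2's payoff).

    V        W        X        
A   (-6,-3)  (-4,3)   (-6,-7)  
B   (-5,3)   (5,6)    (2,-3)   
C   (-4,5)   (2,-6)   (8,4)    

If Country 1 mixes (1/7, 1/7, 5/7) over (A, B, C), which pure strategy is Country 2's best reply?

V

Compute Country 2's expected payoff from each pure strategy against the given mix.
V: (1/7)·(-3) + (1/7)·3 + (5/7)·5 = 25/7
W: (1/7)·3 + (1/7)·6 + (5/7)·(-6) = -3
X: (1/7)·(-7) + (1/7)·(-3) + (5/7)·4 = 10/7
Highest expected payoff is 25/7, from V.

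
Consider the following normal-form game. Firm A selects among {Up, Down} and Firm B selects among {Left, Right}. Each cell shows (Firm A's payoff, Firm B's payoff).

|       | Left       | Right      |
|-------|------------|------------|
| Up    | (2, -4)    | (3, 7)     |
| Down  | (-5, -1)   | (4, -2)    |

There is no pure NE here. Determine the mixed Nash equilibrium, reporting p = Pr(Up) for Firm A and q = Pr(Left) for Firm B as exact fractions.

p = 1/12, q = 1/8

In a mixed NE each player is indifferent between their pure strategies, so the opponent's mix sets the indifference.
Firm B indifferent between Left and Right: p·(-4) + (1−p)·(-1) = p·7 + (1−p)·(-2) ⟹ (-1) + (-3)p = (-2) + 9p ⟹ p = 1/12.
Firm A indifferent between Up and Down: q·2 + (1−q)·3 = q·(-5) + (1−q)·4 ⟹ 3 + (-1)q = 4 + (-9)q ⟹ q = 1/8.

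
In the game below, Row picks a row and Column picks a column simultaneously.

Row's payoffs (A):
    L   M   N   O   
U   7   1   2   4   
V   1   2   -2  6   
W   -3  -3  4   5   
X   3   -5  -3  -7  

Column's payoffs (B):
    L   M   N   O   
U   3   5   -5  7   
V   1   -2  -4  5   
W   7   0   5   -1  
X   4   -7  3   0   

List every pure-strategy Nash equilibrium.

(V, O)

Check mutual best responses: a cell is a NE iff neither player can gain by unilaterally deviating.
Row's best responses — vs L: U (payoff 7); vs M: V (payoff 2); vs N: W (payoff 4); vs O: V (payoff 6).
Column's best responses — vs U: O (payoff 7); vs V: O (payoff 5); vs W: L (payoff 7); vs X: L (payoff 4).
The only mutual best response is (V, O); neither player gains by switching there.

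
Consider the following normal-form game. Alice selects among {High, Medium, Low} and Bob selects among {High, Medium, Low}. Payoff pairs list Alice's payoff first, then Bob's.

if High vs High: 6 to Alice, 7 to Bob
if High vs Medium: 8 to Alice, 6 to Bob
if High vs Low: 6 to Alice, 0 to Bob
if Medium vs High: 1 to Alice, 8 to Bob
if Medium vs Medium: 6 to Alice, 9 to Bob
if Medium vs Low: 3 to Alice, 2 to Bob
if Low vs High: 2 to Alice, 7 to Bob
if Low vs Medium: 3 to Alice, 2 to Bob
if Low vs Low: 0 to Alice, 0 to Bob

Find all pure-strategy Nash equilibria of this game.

(High, High)

A profile is a Nash equilibrium when each player is best-responding to the other.
Alice's best responses — vs High: High (payoff 6); vs Medium: High (payoff 8); vs Low: High (payoff 6).
Bob's best responses — vs High: High (payoff 7); vs Medium: Medium (payoff 9); vs Low: High (payoff 7).
The only mutual best response is (High, High); neither player gains by switching there.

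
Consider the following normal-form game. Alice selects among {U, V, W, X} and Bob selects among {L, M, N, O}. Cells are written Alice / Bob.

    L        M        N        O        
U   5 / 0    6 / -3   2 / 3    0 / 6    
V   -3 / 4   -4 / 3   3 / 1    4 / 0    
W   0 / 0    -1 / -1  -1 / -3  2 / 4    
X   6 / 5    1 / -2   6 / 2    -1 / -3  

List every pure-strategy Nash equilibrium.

(X, L)

Find each player's best response to every opponent strategy; NE are the intersections.
Alice's best responses — vs L: X (payoff 6); vs M: U (payoff 6); vs N: X (payoff 6); vs O: V (payoff 4).
Bob's best responses — vs U: O (payoff 6); vs V: L (payoff 4); vs W: O (payoff 4); vs X: L (payoff 5).
The only mutual best response is (X, L); neither player gains by switching there.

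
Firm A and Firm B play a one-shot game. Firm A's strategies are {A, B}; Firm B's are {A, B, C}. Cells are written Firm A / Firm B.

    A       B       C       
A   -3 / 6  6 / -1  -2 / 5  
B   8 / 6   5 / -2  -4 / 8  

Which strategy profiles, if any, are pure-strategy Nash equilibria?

None

Find each player's best response to every opponent strategy; NE are the intersections.
Firm A's best responses — vs A: B (payoff 8); vs B: A (payoff 6); vs C: A (payoff -2).
Firm B's best responses — vs A: A (payoff 6); vs B: C (payoff 8).
No cell has both players best-responding. For instance, Firm A's best reply to A is B, but against B Firm B prefers C over A.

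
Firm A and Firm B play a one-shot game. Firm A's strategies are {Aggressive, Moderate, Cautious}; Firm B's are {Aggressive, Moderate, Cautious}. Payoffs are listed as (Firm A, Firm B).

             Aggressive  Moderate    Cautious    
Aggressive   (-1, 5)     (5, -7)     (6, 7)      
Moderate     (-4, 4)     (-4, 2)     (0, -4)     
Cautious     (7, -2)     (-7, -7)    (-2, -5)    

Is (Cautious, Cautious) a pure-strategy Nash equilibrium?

No

Holding Firm B at Cautious: Firm A gets -2 from Cautious but could get 6 by switching to Aggressive. Firm A has a profitable deviation.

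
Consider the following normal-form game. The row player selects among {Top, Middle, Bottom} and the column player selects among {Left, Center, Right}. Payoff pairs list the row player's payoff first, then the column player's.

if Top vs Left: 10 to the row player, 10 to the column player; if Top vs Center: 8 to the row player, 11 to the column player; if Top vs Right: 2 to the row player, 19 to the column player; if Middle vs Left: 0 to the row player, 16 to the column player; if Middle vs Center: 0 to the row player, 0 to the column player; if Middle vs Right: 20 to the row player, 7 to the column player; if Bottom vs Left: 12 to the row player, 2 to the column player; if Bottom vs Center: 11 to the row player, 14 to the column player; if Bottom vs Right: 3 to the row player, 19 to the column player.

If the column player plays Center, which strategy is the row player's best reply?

Bottom

With the column player fixed at Center, the row player's payoffs are: Top → 8, Middle → 0, Bottom → 11.
The maximum is 11, achieved by Bottom.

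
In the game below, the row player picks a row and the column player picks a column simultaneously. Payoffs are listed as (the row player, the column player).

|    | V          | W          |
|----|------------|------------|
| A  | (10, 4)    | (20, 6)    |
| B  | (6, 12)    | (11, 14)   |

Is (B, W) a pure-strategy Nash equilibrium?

Holding the column player at W: the row player gets 11 from B but could get 20 by switching to A. The row player has a profitable deviation.

No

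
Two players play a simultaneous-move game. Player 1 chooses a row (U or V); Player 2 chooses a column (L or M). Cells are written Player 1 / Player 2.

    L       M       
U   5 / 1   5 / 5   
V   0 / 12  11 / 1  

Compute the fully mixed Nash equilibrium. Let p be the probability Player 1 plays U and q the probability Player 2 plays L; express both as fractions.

Each player's mixing probability is pinned down by making the *other* player indifferent.
Player 2 indifferent between L and M: p·1 + (1−p)·12 = p·5 + (1−p)·1 ⟹ 12 + (-11)p = 1 + 4p ⟹ p = 11/15.
Player 1 indifferent between U and V: q·5 + (1−q)·5 = q·0 + (1−q)·11 ⟹ 5 + 0q = 11 + (-11)q ⟹ q = 6/11.

p = 11/15, q = 6/11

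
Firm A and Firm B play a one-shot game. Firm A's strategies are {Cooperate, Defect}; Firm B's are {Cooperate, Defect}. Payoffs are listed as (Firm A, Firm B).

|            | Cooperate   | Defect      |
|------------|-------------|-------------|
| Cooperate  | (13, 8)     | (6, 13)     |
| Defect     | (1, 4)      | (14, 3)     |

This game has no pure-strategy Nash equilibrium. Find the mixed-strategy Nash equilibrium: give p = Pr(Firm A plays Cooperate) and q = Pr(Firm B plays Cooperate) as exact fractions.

p = 1/6, q = 2/5

In a mixed NE each player is indifferent between their pure strategies, so the opponent's mix sets the indifference.
Firm B indifferent between Cooperate and Defect: p·8 + (1−p)·4 = p·13 + (1−p)·3 ⟹ 4 + 4p = 3 + 10p ⟹ p = 1/6.
Firm A indifferent between Cooperate and Defect: q·13 + (1−q)·6 = q·1 + (1−q)·14 ⟹ 6 + 7q = 14 + (-13)q ⟹ q = 2/5.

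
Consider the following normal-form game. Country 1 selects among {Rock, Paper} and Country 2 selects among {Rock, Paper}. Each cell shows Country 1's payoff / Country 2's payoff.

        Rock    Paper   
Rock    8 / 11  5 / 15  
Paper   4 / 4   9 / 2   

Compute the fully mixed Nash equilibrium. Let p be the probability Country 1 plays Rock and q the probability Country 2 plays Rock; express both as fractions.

p = 1/3, q = 1/2

Each player's mixing probability is pinned down by making the *other* player indifferent.
Country 2 indifferent between Rock and Paper: p·11 + (1−p)·4 = p·15 + (1−p)·2 ⟹ 4 + 7p = 2 + 13p ⟹ p = 1/3.
Country 1 indifferent between Rock and Paper: q·8 + (1−q)·5 = q·4 + (1−q)·9 ⟹ 5 + 3q = 9 + (-5)q ⟹ q = 1/2.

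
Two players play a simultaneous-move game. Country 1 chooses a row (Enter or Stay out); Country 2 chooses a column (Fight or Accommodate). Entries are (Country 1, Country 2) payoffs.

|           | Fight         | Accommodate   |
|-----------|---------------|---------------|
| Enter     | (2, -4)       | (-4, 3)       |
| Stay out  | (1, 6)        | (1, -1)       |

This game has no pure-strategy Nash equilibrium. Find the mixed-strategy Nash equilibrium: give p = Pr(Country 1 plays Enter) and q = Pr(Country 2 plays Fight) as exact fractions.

p = 1/2, q = 5/6

Each player's mixing probability is pinned down by making the *other* player indifferent.
Country 2 indifferent between Fight and Accommodate: p·(-4) + (1−p)·6 = p·3 + (1−p)·(-1) ⟹ 6 + (-10)p = (-1) + 4p ⟹ p = 1/2.
Country 1 indifferent between Enter and Stay out: q·2 + (1−q)·(-4) = q·1 + (1−q)·1 ⟹ (-4) + 6q = 1 + 0q ⟹ q = 5/6.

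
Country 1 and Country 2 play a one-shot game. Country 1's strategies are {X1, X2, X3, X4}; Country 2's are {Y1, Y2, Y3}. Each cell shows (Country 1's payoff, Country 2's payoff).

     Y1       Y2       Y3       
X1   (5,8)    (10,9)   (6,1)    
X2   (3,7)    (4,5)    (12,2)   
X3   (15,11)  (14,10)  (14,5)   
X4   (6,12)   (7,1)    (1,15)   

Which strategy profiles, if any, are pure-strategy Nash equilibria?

Check mutual best responses: a cell is a NE iff neither player can gain by unilaterally deviating.
Country 1's best responses — vs Y1: X3 (payoff 15); vs Y2: X3 (payoff 14); vs Y3: X3 (payoff 14).
Country 2's best responses — vs X1: Y2 (payoff 9); vs X2: Y1 (payoff 7); vs X3: Y1 (payoff 11); vs X4: Y3 (payoff 15).
The only mutual best response is (X3, Y1); neither player gains by switching there.

(X3, Y1)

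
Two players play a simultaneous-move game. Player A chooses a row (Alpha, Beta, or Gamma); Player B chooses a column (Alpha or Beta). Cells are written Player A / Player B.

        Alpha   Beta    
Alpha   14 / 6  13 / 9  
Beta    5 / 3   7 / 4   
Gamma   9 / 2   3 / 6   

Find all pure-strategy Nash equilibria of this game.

(Alpha, Beta)

Find each player's best response to every opponent strategy; NE are the intersections.
Player A's best responses — vs Alpha: Alpha (payoff 14); vs Beta: Alpha (payoff 13).
Player B's best responses — vs Alpha: Beta (payoff 9); vs Beta: Beta (payoff 4); vs Gamma: Beta (payoff 6).
The only mutual best response is (Alpha, Beta); neither player gains by switching there.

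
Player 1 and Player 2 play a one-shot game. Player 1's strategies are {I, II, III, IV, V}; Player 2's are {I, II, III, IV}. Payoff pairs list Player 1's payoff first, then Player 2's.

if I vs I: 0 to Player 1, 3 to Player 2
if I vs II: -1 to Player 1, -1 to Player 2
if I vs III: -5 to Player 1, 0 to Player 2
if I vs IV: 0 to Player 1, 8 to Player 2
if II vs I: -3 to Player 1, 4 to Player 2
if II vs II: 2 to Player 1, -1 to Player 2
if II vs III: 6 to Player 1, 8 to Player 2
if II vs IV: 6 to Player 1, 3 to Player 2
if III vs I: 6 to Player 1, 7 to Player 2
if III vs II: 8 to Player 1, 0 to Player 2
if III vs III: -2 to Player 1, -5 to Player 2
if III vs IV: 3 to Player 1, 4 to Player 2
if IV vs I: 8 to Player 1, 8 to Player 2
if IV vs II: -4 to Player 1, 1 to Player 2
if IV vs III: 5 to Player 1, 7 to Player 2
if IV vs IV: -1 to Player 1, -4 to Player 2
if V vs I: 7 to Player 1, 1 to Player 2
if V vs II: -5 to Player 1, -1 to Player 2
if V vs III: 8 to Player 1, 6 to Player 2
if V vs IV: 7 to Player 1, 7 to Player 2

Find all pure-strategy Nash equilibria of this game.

Check mutual best responses: a cell is a NE iff neither player can gain by unilaterally deviating.
Player 1's best responses — vs I: IV (payoff 8); vs II: III (payoff 8); vs III: V (payoff 8); vs IV: V (payoff 7).
Player 2's best responses — vs I: IV (payoff 8); vs II: III (payoff 8); vs III: I (payoff 7); vs IV: I (payoff 8); vs V: IV (payoff 7).
Mutual best responses occur at (IV, I) and (V, IV); at each, neither player gains by switching.

(IV, I) and (V, IV)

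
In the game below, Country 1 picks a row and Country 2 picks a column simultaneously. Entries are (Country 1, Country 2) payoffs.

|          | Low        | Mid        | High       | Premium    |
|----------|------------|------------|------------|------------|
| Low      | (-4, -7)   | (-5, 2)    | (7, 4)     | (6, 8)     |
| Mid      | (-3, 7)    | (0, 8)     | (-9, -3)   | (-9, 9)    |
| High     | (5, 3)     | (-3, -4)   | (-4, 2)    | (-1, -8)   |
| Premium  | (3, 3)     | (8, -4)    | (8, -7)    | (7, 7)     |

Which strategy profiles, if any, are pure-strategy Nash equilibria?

(High, Low) and (Premium, Premium)

A profile is a Nash equilibrium when each player is best-responding to the other.
Country 1's best responses — vs Low: High (payoff 5); vs Mid: Premium (payoff 8); vs High: Premium (payoff 8); vs Premium: Premium (payoff 7).
Country 2's best responses — vs Low: Premium (payoff 8); vs Mid: Premium (payoff 9); vs High: Low (payoff 3); vs Premium: Premium (payoff 7).
Mutual best responses occur at (High, Low) and (Premium, Premium); at each, neither player gains by switching.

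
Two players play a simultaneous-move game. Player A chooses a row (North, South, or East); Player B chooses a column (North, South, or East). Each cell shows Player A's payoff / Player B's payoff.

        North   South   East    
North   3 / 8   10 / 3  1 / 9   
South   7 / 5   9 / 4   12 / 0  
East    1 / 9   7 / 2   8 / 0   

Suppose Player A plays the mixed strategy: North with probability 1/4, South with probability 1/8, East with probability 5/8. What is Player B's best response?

North

Compute Player B's expected payoff from each pure strategy against the given mix.
North: (1/4)·8 + (1/8)·5 + (5/8)·9 = 33/4
South: (1/4)·3 + (1/8)·4 + (5/8)·2 = 5/2
East: (1/4)·9 + (1/8)·0 + (5/8)·0 = 9/4
Highest expected payoff is 33/4, from North.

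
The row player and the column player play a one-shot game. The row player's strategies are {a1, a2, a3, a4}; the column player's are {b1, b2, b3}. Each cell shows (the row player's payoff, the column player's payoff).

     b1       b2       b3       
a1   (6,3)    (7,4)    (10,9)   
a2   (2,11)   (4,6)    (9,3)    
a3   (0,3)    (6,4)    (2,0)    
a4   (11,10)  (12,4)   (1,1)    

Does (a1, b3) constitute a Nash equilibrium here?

Holding the column player at b3: the row player gets 10 from a1, versus 9 from a2, 2 from a3, 1 from a4. No profitable deviation for the row player.
Holding the row player at a1: the column player gets 9 from b3, versus 3 from b1, 4 from b2. No profitable deviation for the column player either.

Yes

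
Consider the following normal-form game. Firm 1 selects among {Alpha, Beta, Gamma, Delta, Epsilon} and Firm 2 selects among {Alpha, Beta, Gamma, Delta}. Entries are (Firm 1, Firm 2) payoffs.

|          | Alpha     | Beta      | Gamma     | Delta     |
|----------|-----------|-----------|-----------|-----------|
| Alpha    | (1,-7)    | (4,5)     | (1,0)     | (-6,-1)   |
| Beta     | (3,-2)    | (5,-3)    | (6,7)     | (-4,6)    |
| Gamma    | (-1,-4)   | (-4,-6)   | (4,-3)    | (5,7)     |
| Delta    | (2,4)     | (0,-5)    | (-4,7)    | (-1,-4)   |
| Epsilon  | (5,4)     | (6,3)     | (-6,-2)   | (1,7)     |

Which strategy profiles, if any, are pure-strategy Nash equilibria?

(Beta, Gamma) and (Gamma, Delta)

A profile is a Nash equilibrium when each player is best-responding to the other.
Firm 1's best responses — vs Alpha: Epsilon (payoff 5); vs Beta: Epsilon (payoff 6); vs Gamma: Beta (payoff 6); vs Delta: Gamma (payoff 5).
Firm 2's best responses — vs Alpha: Beta (payoff 5); vs Beta: Gamma (payoff 7); vs Gamma: Delta (payoff 7); vs Delta: Gamma (payoff 7); vs Epsilon: Delta (payoff 7).
Mutual best responses occur at (Beta, Gamma) and (Gamma, Delta); at each, neither player gains by switching.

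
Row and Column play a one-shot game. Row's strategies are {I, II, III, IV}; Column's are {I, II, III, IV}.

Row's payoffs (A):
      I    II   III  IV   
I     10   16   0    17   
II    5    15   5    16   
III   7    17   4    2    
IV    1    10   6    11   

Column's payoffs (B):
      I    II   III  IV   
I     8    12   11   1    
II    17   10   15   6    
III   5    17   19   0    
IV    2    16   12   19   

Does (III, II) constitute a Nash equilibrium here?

Holding Column at II: Row gets 17 from III, versus 16 from I, 15 from II, 10 from IV. No profitable deviation for Row.
Holding Row at III: Column gets 17 from II but could get 19 by switching to III. Column has a profitable deviation.

No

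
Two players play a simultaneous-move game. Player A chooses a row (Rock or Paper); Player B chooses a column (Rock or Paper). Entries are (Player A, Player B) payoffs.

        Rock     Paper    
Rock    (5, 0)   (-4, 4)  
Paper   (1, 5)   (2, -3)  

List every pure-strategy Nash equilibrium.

No pure-strategy Nash equilibrium

A profile is a Nash equilibrium when each player is best-responding to the other.
Player A's best responses — vs Rock: Rock (payoff 5); vs Paper: Paper (payoff 2).
Player B's best responses — vs Rock: Paper (payoff 4); vs Paper: Rock (payoff 5).
No cell has both players best-responding. For instance, Player A's best reply to Rock is Rock, but against Rock Player B prefers Paper over Rock.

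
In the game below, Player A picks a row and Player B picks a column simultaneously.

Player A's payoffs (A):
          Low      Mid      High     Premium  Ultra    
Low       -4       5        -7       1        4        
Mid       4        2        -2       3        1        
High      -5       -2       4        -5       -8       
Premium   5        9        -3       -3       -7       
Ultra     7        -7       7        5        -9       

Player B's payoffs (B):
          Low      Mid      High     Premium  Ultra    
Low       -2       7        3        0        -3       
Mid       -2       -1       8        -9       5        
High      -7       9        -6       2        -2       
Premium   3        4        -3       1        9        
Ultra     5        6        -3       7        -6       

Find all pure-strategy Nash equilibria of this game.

Check mutual best responses: a cell is a NE iff neither player can gain by unilaterally deviating.
Player A's best responses — vs Low: Ultra (payoff 7); vs Mid: Premium (payoff 9); vs High: Ultra (payoff 7); vs Premium: Ultra (payoff 5); vs Ultra: Low (payoff 4).
Player B's best responses — vs Low: Mid (payoff 7); vs Mid: High (payoff 8); vs High: Mid (payoff 9); vs Premium: Ultra (payoff 9); vs Ultra: Premium (payoff 7).
The only mutual best response is (Ultra, Premium); neither player gains by switching there.

(Ultra, Premium)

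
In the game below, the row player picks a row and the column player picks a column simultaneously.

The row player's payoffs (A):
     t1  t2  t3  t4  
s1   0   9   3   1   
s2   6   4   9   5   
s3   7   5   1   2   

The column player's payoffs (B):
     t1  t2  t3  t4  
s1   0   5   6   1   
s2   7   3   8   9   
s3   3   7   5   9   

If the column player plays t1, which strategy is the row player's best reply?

With the column player fixed at t1, the row player's payoffs are: s1 → 0, s2 → 6, s3 → 7.
The maximum is 7, achieved by s3.

s3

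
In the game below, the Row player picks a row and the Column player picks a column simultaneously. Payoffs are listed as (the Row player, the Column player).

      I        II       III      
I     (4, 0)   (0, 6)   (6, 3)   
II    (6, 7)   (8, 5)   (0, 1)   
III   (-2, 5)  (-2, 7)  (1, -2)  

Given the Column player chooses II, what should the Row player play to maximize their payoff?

II

With the Column player fixed at II, the Row player's payoffs are: I → 0, II → 8, III → -2.
The maximum is 8, achieved by II.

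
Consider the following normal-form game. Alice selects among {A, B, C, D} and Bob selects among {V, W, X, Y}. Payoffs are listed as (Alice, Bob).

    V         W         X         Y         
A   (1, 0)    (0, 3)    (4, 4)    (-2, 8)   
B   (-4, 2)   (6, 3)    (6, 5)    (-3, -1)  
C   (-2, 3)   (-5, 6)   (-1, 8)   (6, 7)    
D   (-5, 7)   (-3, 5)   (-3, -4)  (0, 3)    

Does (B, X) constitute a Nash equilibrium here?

Holding Bob at X: Alice gets 6 from B, versus 4 from A, -1 from C, -3 from D. No profitable deviation for Alice.
Holding Alice at B: Bob gets 5 from X, versus 2 from V, 3 from W, -1 from Y. No profitable deviation for Bob either.

Yes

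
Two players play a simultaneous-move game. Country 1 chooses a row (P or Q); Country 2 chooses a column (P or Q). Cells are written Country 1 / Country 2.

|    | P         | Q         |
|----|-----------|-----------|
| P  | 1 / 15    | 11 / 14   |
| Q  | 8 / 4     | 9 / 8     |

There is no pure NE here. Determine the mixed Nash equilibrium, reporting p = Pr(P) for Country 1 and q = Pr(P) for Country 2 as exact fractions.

p = 4/5, q = 2/9

Each player's mixing probability is pinned down by making the *other* player indifferent.
Country 2 indifferent between P and Q: p·15 + (1−p)·4 = p·14 + (1−p)·8 ⟹ 4 + 11p = 8 + 6p ⟹ p = 4/5.
Country 1 indifferent between P and Q: q·1 + (1−q)·11 = q·8 + (1−q)·9 ⟹ 11 + (-10)q = 9 + (-1)q ⟹ q = 2/9.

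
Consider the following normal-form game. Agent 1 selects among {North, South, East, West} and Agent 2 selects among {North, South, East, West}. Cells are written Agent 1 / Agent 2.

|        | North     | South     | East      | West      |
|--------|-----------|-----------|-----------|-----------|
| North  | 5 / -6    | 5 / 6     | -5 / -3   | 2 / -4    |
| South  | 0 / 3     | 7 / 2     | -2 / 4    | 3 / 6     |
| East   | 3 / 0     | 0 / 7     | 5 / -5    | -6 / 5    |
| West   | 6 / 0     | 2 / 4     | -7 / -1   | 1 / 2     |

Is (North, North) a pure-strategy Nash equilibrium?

No

Holding Agent 2 at North: Agent 1 gets 5 from North but could get 6 by switching to West. Agent 1 has a profitable deviation.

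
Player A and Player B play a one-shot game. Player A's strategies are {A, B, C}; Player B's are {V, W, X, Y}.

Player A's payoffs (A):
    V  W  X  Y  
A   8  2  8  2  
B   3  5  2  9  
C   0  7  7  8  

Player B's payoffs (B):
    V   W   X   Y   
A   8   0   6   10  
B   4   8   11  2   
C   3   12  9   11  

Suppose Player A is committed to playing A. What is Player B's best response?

Y

With Player A fixed at A, Player B's payoffs are: V → 8, W → 0, X → 6, Y → 10.
The maximum is 10, achieved by Y.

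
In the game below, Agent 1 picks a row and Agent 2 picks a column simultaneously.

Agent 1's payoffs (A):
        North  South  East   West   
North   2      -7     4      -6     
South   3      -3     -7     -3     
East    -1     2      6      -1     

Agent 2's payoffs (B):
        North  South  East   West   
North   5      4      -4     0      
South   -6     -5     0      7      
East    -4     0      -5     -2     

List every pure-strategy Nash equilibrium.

(East, South)

Find each player's best response to every opponent strategy; NE are the intersections.
Agent 1's best responses — vs North: South (payoff 3); vs South: East (payoff 2); vs East: East (payoff 6); vs West: East (payoff -1).
Agent 2's best responses — vs North: North (payoff 5); vs South: West (payoff 7); vs East: South (payoff 0).
The only mutual best response is (East, South); neither player gains by switching there.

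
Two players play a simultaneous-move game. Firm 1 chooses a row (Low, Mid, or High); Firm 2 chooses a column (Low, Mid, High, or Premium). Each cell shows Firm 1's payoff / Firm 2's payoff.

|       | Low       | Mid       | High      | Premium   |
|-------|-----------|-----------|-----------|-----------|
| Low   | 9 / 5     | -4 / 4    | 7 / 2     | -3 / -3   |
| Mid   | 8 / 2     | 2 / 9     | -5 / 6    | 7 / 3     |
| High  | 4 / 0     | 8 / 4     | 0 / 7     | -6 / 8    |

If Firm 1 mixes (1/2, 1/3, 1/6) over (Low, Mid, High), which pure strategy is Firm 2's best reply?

Mid

Firm 2's best reply maximizes expected payoff against the mix.
Low: (1/2)·5 + (1/3)·2 + (1/6)·0 = 19/6
Mid: (1/2)·4 + (1/3)·9 + (1/6)·4 = 17/3
High: (1/2)·2 + (1/3)·6 + (1/6)·7 = 25/6
Premium: (1/2)·(-3) + (1/3)·3 + (1/6)·8 = 5/6
Highest expected payoff is 17/3, from Mid.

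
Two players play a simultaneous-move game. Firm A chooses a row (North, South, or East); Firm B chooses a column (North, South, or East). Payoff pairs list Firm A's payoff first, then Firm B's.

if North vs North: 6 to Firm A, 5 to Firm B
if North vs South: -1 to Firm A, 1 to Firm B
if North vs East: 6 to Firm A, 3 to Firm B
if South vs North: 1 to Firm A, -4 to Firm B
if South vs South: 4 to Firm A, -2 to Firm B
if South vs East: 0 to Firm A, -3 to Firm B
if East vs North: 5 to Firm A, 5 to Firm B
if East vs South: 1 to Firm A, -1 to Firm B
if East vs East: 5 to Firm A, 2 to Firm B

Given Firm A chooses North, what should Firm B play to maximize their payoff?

With Firm A fixed at North, Firm B's payoffs are: North → 5, South → 1, East → 3.
The maximum is 5, achieved by North.

North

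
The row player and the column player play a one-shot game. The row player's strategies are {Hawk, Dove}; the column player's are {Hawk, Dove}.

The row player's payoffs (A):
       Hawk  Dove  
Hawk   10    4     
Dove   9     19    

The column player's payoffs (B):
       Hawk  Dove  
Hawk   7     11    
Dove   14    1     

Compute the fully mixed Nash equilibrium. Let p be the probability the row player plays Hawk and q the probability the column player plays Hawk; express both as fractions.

p = 13/17, q = 15/16

Each player's mixing probability is pinned down by making the *other* player indifferent.
The column player indifferent between Hawk and Dove: p·7 + (1−p)·14 = p·11 + (1−p)·1 ⟹ 14 + (-7)p = 1 + 10p ⟹ p = 13/17.
The row player indifferent between Hawk and Dove: q·10 + (1−q)·4 = q·9 + (1−q)·19 ⟹ 4 + 6q = 19 + (-10)q ⟹ q = 15/16.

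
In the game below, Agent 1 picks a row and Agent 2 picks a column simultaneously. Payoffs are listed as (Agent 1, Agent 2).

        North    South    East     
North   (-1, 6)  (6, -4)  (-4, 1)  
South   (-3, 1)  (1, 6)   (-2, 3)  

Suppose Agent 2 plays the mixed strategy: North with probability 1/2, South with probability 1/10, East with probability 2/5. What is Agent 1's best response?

North

Compute Agent 1's expected payoff from each pure strategy against the given mix.
North: (1/2)·(-1) + (1/10)·6 + (2/5)·(-4) = -3/2
South: (1/2)·(-3) + (1/10)·1 + (2/5)·(-2) = -11/5
Highest expected payoff is -3/2, from North.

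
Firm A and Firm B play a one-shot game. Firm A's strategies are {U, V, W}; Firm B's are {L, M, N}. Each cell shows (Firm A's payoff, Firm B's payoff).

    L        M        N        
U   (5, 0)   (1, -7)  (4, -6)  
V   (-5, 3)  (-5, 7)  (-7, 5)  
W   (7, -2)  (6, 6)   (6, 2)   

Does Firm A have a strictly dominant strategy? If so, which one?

Check whether one of Firm A's strategies beats all alternatives regardless of what the opponent does.
W strictly dominates: vs L: 7 > each of {5, -5}; vs M: 6 > each of {1, -5}; vs N: 6 > each of {4, -7}.

W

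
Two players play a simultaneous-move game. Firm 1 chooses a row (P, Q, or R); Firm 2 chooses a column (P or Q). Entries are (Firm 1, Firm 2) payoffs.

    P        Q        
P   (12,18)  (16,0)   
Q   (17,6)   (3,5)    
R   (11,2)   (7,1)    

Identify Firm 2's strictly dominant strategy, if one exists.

Check whether one of Firm 2's strategies beats all alternatives regardless of what the opponent does.
P strictly dominates: vs P: 18 > 0; vs Q: 6 > 5; vs R: 2 > 1.

P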